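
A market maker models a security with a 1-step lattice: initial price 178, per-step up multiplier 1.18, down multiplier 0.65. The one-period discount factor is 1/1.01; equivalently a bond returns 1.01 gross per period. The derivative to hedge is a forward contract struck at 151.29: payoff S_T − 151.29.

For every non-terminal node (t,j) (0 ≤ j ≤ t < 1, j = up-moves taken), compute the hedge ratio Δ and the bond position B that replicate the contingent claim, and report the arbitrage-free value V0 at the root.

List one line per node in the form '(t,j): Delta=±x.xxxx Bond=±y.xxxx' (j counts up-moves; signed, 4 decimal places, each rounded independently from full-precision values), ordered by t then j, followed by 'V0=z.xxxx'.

(0,0): Delta=1.0000 Bond=-149.7921
V0=28.2079

Under the risk-neutral measure, an up-move has probability p* = (R−d)/(u−d) = 0.6792 and values discount at R = 1.01.
Payoff layer (t=1): V(1,0)=-35.5900, V(1,1)=58.7500
(0,0): S=178.0000. Δ = (V_up−V_dn)/(S_up−S_dn) = (58.7500−-35.5900)/(210.0400−115.7000) = 1.0000. V = [p*·58.7500 + (1−p*)·-35.5900]/1.01 = 28.2079. B = V − Δ·S = -149.7921.
Each (Δ,B) replicates both successor values, so the strategy is self-financing and V0 is arbitrage-free.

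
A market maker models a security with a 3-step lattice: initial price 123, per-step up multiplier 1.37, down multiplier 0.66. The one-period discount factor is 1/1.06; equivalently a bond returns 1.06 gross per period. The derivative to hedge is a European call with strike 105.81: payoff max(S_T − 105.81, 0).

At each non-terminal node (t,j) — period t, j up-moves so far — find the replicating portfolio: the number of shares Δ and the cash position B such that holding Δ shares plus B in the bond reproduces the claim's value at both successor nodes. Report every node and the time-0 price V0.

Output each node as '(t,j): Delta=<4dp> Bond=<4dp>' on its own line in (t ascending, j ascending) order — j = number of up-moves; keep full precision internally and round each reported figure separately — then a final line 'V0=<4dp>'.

Under the risk-neutral measure, an up-move has probability p* = (R−d)/(u−d) = 0.5634 and values discount at R = 1.06.
Payoff layer (t=3): V(3,0)=0.0000, V(3,1)=0.0000, V(3,2)=46.5567, V(3,3)=210.4664
(2,0): S=53.5788. Δ = (V_up−V_dn)/(S_up−S_dn) = (0.0000−0.0000)/(73.4030−35.3620) = 0.0000. V = [p*·0.0000 + (1−p*)·0.0000]/1.06 = 0.0000. B = V − Δ·S = 0.0000.
(2,1): S=111.2166. Δ = (V_up−V_dn)/(S_up−S_dn) = (46.5567−0.0000)/(152.3667−73.4030) = 0.5896. V = [p*·46.5567 + (1−p*)·0.0000]/1.06 = 24.7445. B = V − Δ·S = -40.8284.
(2,2): S=230.8587. Δ = (V_up−V_dn)/(S_up−S_dn) = (210.4664−46.5567)/(316.2764−152.3667) = 1.0000. V = [p*·210.4664 + (1−p*)·46.5567]/1.06 = 131.0379. B = V − Δ·S = -99.8208.
(1,0): S=81.1800. Δ = (V_up−V_dn)/(S_up−S_dn) = (24.7445−0.0000)/(111.2166−53.5788) = 0.4293. V = [p*·24.7445 + (1−p*)·0.0000]/1.06 = 13.1515. B = V − Δ·S = -21.6999.
(1,1): S=168.5100. Δ = (V_up−V_dn)/(S_up−S_dn) = (131.0379−24.7445)/(230.8587−111.2166) = 0.8884. V = [p*·131.0379 + (1−p*)·24.7445]/1.06 = 79.8379. B = V − Δ·S = -69.8713.
(0,0): S=123.0000. Δ = (V_up−V_dn)/(S_up−S_dn) = (79.8379−13.1515)/(168.5100−81.1800) = 0.7636. V = [p*·79.8379 + (1−p*)·13.1515]/1.06 = 47.8502. B = V − Δ·S = -46.0742.
Root portfolio cost Δ·123+B reproduces V0=47.8502.

(0,0): Delta=0.7636 Bond=-46.0742
(1,0): Delta=0.4293 Bond=-21.6999
(1,1): Delta=0.8884 Bond=-69.8713
(2,0): Delta=0.0000 Bond=0.0000
(2,1): Delta=0.5896 Bond=-40.8284
(2,2): Delta=1.0000 Bond=-99.8208
V0=47.8502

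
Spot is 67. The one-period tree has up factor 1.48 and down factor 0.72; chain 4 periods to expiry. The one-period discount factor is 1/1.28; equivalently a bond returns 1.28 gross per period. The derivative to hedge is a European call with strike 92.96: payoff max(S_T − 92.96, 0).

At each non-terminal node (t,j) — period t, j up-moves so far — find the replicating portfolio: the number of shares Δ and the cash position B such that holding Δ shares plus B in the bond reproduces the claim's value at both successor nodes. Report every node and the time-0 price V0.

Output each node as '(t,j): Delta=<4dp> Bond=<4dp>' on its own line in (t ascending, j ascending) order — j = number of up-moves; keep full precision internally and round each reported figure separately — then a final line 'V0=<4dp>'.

(0,0): Delta=0.8730 Bond=-23.4486
(1,0): Delta=0.5733 Bond=-15.5558
(1,1): Delta=0.9251 Bond=-35.1779
(2,0): Delta=0.0000 Bond=0.0000
(2,1): Delta=0.6729 Bond=-27.0226
(2,2): Delta=0.9689 Bond=-51.4581
(3,0): Delta=0.0000 Bond=0.0000
(3,1): Delta=0.0000 Bond=0.0000
(3,2): Delta=0.7898 Bond=-46.9421
(3,3): Delta=1.0000 Bond=-72.6250
V0=35.0419

No-arbitrage ⇒ martingale measure with p* = (R−d)/(u−d) = 0.7368.
Payoff layer (t=4): V(4,0)=0.0000, V(4,1)=0.0000, V(4,2)=0.0000, V(4,3)=63.4240, V(4,4)=228.4961
  t=3,j=0: stock 25.0076 → up 37.0113 (V=0.0000), down 18.0055 (V=0.0000). Price 0.0000; hedge Δ=0.0000, bond B=0.0000.
  t=3,j=1: stock 51.4045 → up 76.0787 (V=0.0000), down 37.0113 (V=0.0000). Price 0.0000; hedge Δ=0.0000, bond B=0.0000.
  t=3,j=2: stock 105.6649 → up 156.3840 (V=63.4240), down 76.0787 (V=0.0000). Price 36.5106; hedge Δ=0.7898, bond B=-46.9421.
  t=3,j=3: stock 217.2001 → up 321.4561 (V=228.4961), down 156.3840 (V=63.4240). Price 144.5751; hedge Δ=1.0000, bond B=-72.6250.
  t=2,j=0: stock 34.7328 → up 51.4045 (V=0.0000), down 25.0076 (V=0.0000). Price 0.0000; hedge Δ=0.0000, bond B=0.0000.
  t=2,j=1: stock 71.3952 → up 105.6649 (V=36.5106), down 51.4045 (V=0.0000). Price 21.0176; hedge Δ=0.6729, bond B=-27.0226.
  t=2,j=2: stock 146.7568 → up 217.2001 (V=144.5751), down 105.6649 (V=36.5106). Price 90.7321; hedge Δ=0.9689, bond B=-51.4581.
  t=1,j=0: stock 48.2400 → up 71.3952 (V=21.0176), down 34.7328 (V=0.0000). Price 12.0989; hedge Δ=0.5733, bond B=-15.5558.
  t=1,j=1: stock 99.1600 → up 146.7568 (V=90.7321), down 71.3952 (V=21.0176). Price 56.5517; hedge Δ=0.9251, bond B=-35.1779.
  t=0,j=0: stock 67.0000 → up 99.1600 (V=56.5517), down 48.2400 (V=12.0989). Price 35.0419; hedge Δ=0.8730, bond B=-23.4486.
The time-0 hedge costs 35.0419, which is the no-arbitrage price.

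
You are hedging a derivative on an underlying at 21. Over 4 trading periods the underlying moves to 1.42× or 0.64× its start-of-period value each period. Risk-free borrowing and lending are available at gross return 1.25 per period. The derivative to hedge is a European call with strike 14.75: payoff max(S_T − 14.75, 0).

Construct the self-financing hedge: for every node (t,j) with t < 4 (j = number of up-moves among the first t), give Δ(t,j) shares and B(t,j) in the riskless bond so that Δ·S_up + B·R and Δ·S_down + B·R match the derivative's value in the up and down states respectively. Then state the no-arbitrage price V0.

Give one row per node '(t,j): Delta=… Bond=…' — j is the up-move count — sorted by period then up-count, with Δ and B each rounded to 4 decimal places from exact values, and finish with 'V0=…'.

(0,0): Delta=0.9745 Bond=-5.4029
(1,0): Delta=0.8433 Bond=-4.9904
(1,1): Delta=0.9909 Bond=-7.2450
(2,0): Delta=0.2419 Bond=-1.0654
(2,1): Delta=0.9188 Bond=-7.6795
(2,2): Delta=1.0000 Bond=-9.4400
(3,0): Delta=0.0000 Bond=0.0000
(3,1): Delta=0.2723 Bond=-1.7029
(3,2): Delta=1.0000 Bond=-11.8000
(3,3): Delta=1.0000 Bond=-11.8000
V0=15.0607

The replicating-portfolio and risk-neutral prices coincide; use p* = (1.25−0.64)/(1.42−0.64) = 0.7821 for the latter.
Payoff layer (t=4): V(4,0)=0.0000, V(4,1)=0.0000, V(4,2)=2.5943, V(4,3)=23.7326, V(4,4)=70.6332
Node (3,0) S=5.5050: V=(p*·0.0000+(1−p*)·0.0000)/1.25=0.0000; Δ=(0.0000−0.0000)/(7.8171−3.5232)=0.0000; B=V−Δ·S=0.0000
Node (3,1) S=12.2143: V=(p*·2.5943+(1−p*)·0.0000)/1.25=1.6231; Δ=(2.5943−0.0000)/(17.3443−7.8171)=0.2723; B=V−Δ·S=-1.7029
Node (3,2) S=27.1004: V=(p*·23.7326+(1−p*)·2.5943)/1.25=15.3004; Δ=(23.7326−2.5943)/(38.4826−17.3443)=1.0000; B=V−Δ·S=-11.8000
Node (3,3) S=60.1290: V=(p*·70.6332+(1−p*)·23.7326)/1.25=48.3290; Δ=(70.6332−23.7326)/(85.3832−38.4826)=1.0000; B=V−Δ·S=-11.8000
Node (2,0) S=8.6016: V=(p*·1.6231+(1−p*)·0.0000)/1.25=1.0155; Δ=(1.6231−0.0000)/(12.2143−5.5050)=0.2419; B=V−Δ·S=-1.0654
Node (2,1) S=19.0848: V=(p*·15.3004+(1−p*)·1.6231)/1.25=9.8556; Δ=(15.3004−1.6231)/(27.1004−12.2143)=0.9188; B=V−Δ·S=-7.6795
Node (2,2) S=42.3444: V=(p*·48.3290+(1−p*)·15.3004)/1.25=32.9044; Δ=(48.3290−15.3004)/(60.1290−27.1004)=1.0000; B=V−Δ·S=-9.4400
Node (1,0) S=13.4400: V=(p*·9.8556+(1−p*)·1.0155)/1.25=6.3431; Δ=(9.8556−1.0155)/(19.0848−8.6016)=0.8433; B=V−Δ·S=-4.9904
Node (1,1) S=29.8200: V=(p*·32.9044+(1−p*)·9.8556)/1.25=22.3047; Δ=(32.9044−9.8556)/(42.3444−19.0848)=0.9909; B=V−Δ·S=-7.2450
Node (0,0) S=21.0000: V=(p*·22.3047+(1−p*)·6.3431)/1.25=15.0607; Δ=(22.3047−6.3431)/(29.8200−13.4400)=0.9745; B=V−Δ·S=-5.4029
Each (Δ,B) replicates both successor values, so the strategy is self-financing and V0 is arbitrage-free.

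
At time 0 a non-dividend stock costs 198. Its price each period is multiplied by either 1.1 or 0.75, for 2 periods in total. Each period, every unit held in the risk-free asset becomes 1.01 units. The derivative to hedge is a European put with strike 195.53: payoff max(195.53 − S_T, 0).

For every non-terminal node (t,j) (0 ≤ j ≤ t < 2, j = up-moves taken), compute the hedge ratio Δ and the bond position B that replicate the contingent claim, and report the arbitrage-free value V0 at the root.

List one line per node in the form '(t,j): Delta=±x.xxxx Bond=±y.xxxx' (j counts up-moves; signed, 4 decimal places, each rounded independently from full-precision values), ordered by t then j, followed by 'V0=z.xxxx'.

(0,0): Delta=-0.5325 Bond=122.9385
(1,0): Delta=-1.0000 Bond=193.5941
(1,1): Delta=-0.4221 Bond=100.1358
V0=17.5067

The replicating-portfolio and risk-neutral prices coincide; use p* = (1.01−0.75)/(1.1−0.75) = 0.7429 for the latter.
Terminal payoffs: V(2,0)=84.1550, V(2,1)=32.1800, V(2,2)=0.0000
Node (1,0) S=148.5000: V=(p*·32.1800+(1−p*)·84.1550)/1.01=45.0941; Δ=(32.1800−84.1550)/(163.3500−111.3750)=-1.0000; B=V−Δ·S=193.5941
Node (1,1) S=217.8000: V=(p*·0.0000+(1−p*)·32.1800)/1.01=8.1929; Δ=(0.0000−32.1800)/(239.5800−163.3500)=-0.4221; B=V−Δ·S=100.1358
Node (0,0) S=198.0000: V=(p*·8.1929+(1−p*)·45.0941)/1.01=17.5067; Δ=(8.1929−45.0941)/(217.8000−148.5000)=-0.5325; B=V−Δ·S=122.9385
Each (Δ,B) replicates both successor values, so the strategy is self-financing and V0 is arbitrage-free.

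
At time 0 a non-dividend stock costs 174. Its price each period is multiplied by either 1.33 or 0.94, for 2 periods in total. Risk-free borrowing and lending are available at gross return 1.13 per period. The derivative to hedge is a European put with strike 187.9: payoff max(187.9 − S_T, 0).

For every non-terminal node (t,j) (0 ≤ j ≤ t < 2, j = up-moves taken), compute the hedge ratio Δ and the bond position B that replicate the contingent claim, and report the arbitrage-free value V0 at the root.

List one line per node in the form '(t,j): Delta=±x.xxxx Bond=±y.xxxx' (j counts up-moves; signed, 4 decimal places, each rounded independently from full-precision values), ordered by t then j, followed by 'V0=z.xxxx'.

Under the risk-neutral measure, an up-move has probability p* = (R−d)/(u−d) = 0.4872 and values discount at R = 1.13.
Payoff layer (t=2): V(2,0)=34.1536, V(2,1)=0.0000, V(2,2)=0.0000
Node (1,0) S=163.5600: V=(p*·0.0000+(1−p*)·34.1536)/1.13=15.4997; Δ=(0.0000−34.1536)/(217.5348−153.7464)=-0.5354; B=V−Δ·S=103.0730
Node (1,1) S=231.4200: V=(p*·0.0000+(1−p*)·0.0000)/1.13=0.0000; Δ=(0.0000−0.0000)/(307.7886−217.5348)=0.0000; B=V−Δ·S=0.0000
Node (0,0) S=174.0000: V=(p*·0.0000+(1−p*)·15.4997)/1.13=7.0341; Δ=(0.0000−15.4997)/(231.4200−163.5600)=-0.2284; B=V−Δ·S=46.7770
Self-financing check: at every node Δ·S+B equals the discounted successor values.

(0,0): Delta=-0.2284 Bond=46.7770
(1,0): Delta=-0.5354 Bond=103.0730
(1,1): Delta=0.0000 Bond=0.0000
V0=7.0341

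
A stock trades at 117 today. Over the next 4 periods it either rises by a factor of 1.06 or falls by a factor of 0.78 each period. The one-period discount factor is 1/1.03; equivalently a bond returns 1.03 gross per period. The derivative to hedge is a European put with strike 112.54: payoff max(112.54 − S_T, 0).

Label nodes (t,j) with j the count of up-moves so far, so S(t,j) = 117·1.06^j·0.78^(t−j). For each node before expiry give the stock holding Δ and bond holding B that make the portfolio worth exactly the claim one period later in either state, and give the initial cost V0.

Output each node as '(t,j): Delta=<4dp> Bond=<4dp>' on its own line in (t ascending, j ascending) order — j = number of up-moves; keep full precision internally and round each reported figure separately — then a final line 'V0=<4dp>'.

The replicating-portfolio and risk-neutral prices coincide; use p* = (1.03−0.78)/(1.06−0.78) = 0.8929 for the latter.
Terminal values V(4,·): V(4,0)=69.2324, V(4,1)=53.6861, V(4,2)=32.5590, V(4,3)=3.8479, V(4,4)=0.0000
  t=3,j=0: stock 55.5226 → up 58.8539 (V=53.6861), down 43.3076 (V=69.2324). Price 53.7396; hedge Δ=-1.0000, bond B=109.2621.
  t=3,j=1: stock 75.4538 → up 79.9810 (V=32.5590), down 58.8539 (V=53.6861). Price 33.8084; hedge Δ=-1.0000, bond B=109.2621.
  t=3,j=2: stock 102.5397 → up 108.6921 (V=3.8479), down 79.9810 (V=32.5590). Price 6.7224; hedge Δ=-1.0000, bond B=109.2621.
  t=3,j=3: stock 139.3489 → up 147.7098 (V=0.0000), down 108.6921 (V=3.8479). Price 0.4003; hedge Δ=-0.0986, bond B=14.1427.
  t=2,j=0: stock 71.1828 → up 75.4538 (V=33.8084), down 55.5226 (V=53.7396). Price 34.8969; hedge Δ=-1.0000, bond B=106.0797.
  t=2,j=1: stock 96.7356 → up 102.5397 (V=6.7224), down 75.4538 (V=33.8084). Price 9.3441; hedge Δ=-1.0000, bond B=106.0797.
  t=2,j=2: stock 131.4612 → up 139.3489 (V=0.4003), down 102.5397 (V=6.7224). Price 1.0462; hedge Δ=-0.1718, bond B=23.6253.
  t=1,j=0: stock 91.2600 → up 96.7356 (V=9.3441), down 71.1828 (V=34.8969). Price 11.7300; hedge Δ=-1.0000, bond B=102.9900.
  t=1,j=1: stock 124.0200 → up 131.4612 (V=1.0462), down 96.7356 (V=9.3441). Price 1.8789; hedge Δ=-0.2390, bond B=31.5143.
  t=0,j=0: stock 117.0000 → up 124.0200 (V=1.8789), down 91.2600 (V=11.7300). Price 2.8489; hedge Δ=-0.3007, bond B=38.0315.
Check: Δ(0,0)·S0 + B(0,0) = 2.8489 = V0.

(0,0): Delta=-0.3007 Bond=38.0315
(1,0): Delta=-1.0000 Bond=102.9900
(1,1): Delta=-0.2390 Bond=31.5143
(2,0): Delta=-1.0000 Bond=106.0797
(2,1): Delta=-1.0000 Bond=106.0797
(2,2): Delta=-0.1718 Bond=23.6253
(3,0): Delta=-1.0000 Bond=109.2621
(3,1): Delta=-1.0000 Bond=109.2621
(3,2): Delta=-1.0000 Bond=109.2621
(3,3): Delta=-0.0986 Bond=14.1427
V0=2.8489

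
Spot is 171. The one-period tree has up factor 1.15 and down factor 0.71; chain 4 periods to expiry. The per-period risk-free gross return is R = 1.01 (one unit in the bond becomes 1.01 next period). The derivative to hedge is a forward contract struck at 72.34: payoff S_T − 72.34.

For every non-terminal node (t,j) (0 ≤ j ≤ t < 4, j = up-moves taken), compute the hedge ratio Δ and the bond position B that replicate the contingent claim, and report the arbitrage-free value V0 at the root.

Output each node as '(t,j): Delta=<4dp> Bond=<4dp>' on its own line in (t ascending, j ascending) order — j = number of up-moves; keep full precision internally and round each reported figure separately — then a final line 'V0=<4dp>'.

Risk-neutral probability p* = (R−d)/(u−d) = (1.01−0.71)/(1.15−0.71) = 0.6818.
At expiry t=4: V(4,0)=-28.8860, V(4,1)=-1.9568, V(4,2)=41.6610, V(4,3)=112.3094, V(4,4)=226.7401
Node (3,0) S=61.2028: V=(p*·-1.9568+(1−p*)·-28.8860)/1.01=-10.4210; Δ=(-1.9568−-28.8860)/(70.3832−43.4540)=1.0000; B=V−Δ·S=-71.6238
Node (3,1) S=99.1313: V=(p*·41.6610+(1−p*)·-1.9568)/1.01=27.5075; Δ=(41.6610−-1.9568)/(114.0010−70.3832)=1.0000; B=V−Δ·S=-71.6238
Node (3,2) S=160.5647: V=(p*·112.3094+(1−p*)·41.6610)/1.01=88.9410; Δ=(112.3094−41.6610)/(184.6494−114.0010)=1.0000; B=V−Δ·S=-71.6238
Node (3,3) S=260.0696: V=(p*·226.7401+(1−p*)·112.3094)/1.01=188.4459; Δ=(226.7401−112.3094)/(299.0801−184.6494)=1.0000; B=V−Δ·S=-71.6238
Node (2,0) S=86.2011: V=(p*·27.5075+(1−p*)·-10.4210)/1.01=15.2865; Δ=(27.5075−-10.4210)/(99.1313−61.2028)=1.0000; B=V−Δ·S=-70.9146
Node (2,1) S=139.6215: V=(p*·88.9410+(1−p*)·27.5075)/1.01=68.7069; Δ=(88.9410−27.5075)/(160.5647−99.1313)=1.0000; B=V−Δ·S=-70.9146
Node (2,2) S=226.1475: V=(p*·188.4459+(1−p*)·88.9410)/1.01=155.2329; Δ=(188.4459−88.9410)/(260.0696−160.5647)=1.0000; B=V−Δ·S=-70.9146
Node (1,0) S=121.4100: V=(p*·68.7069+(1−p*)·15.2865)/1.01=51.1975; Δ=(68.7069−15.2865)/(139.6215−86.2011)=1.0000; B=V−Δ·S=-70.2125
Node (1,1) S=196.6500: V=(p*·155.2329+(1−p*)·68.7069)/1.01=126.4375; Δ=(155.2329−68.7069)/(226.1475−139.6215)=1.0000; B=V−Δ·S=-70.2125
Node (0,0) S=171.0000: V=(p*·126.4375+(1−p*)·51.1975)/1.01=101.4827; Δ=(126.4375−51.1975)/(196.6500−121.4100)=1.0000; B=V−Δ·S=-69.5173
Self-financing check: at every node Δ·S+B equals the discounted successor values.

(0,0): Delta=1.0000 Bond=-69.5173
(1,0): Delta=1.0000 Bond=-70.2125
(1,1): Delta=1.0000 Bond=-70.2125
(2,0): Delta=1.0000 Bond=-70.9146
(2,1): Delta=1.0000 Bond=-70.9146
(2,2): Delta=1.0000 Bond=-70.9146
(3,0): Delta=1.0000 Bond=-71.6238
(3,1): Delta=1.0000 Bond=-71.6238
(3,2): Delta=1.0000 Bond=-71.6238
(3,3): Delta=1.0000 Bond=-71.6238
V0=101.4827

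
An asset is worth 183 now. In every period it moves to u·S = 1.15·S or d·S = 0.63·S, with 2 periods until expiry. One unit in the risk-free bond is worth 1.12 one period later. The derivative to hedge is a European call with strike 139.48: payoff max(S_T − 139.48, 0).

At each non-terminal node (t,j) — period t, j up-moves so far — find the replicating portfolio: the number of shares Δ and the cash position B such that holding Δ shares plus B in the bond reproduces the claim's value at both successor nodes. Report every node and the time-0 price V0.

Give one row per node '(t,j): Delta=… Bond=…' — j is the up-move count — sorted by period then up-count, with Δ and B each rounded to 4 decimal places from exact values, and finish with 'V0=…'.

(0,0): Delta=0.9066 Bond=-93.3204
(1,0): Delta=0.0000 Bond=0.0000
(1,1): Delta=0.9370 Bond=-110.9180
V0=72.5825

No-arbitrage ⇒ martingale measure with p* = (R−d)/(u−d) = 0.9423.
Payoff layer (t=2): V(2,0)=0.0000, V(2,1)=0.0000, V(2,2)=102.5375
(1,0): S=115.2900. Δ = (V_up−V_dn)/(S_up−S_dn) = (0.0000−0.0000)/(132.5835−72.6327) = 0.0000. V = [p*·0.0000 + (1−p*)·0.0000]/1.12 = 0.0000. B = V − Δ·S = 0.0000.
(1,1): S=210.4500. Δ = (V_up−V_dn)/(S_up−S_dn) = (102.5375−0.0000)/(242.0175−132.5835) = 0.9370. V = [p*·102.5375 + (1−p*)·0.0000]/1.12 = 86.2695. B = V − Δ·S = -110.9180.
(0,0): S=183.0000. Δ = (V_up−V_dn)/(S_up−S_dn) = (86.2695−0.0000)/(210.4500−115.2900) = 0.9066. V = [p*·86.2695 + (1−p*)·0.0000]/1.12 = 72.5825. B = V − Δ·S = -93.3204.
Each (Δ,B) replicates both successor values, so the strategy is self-financing and V0 is arbitrage-free.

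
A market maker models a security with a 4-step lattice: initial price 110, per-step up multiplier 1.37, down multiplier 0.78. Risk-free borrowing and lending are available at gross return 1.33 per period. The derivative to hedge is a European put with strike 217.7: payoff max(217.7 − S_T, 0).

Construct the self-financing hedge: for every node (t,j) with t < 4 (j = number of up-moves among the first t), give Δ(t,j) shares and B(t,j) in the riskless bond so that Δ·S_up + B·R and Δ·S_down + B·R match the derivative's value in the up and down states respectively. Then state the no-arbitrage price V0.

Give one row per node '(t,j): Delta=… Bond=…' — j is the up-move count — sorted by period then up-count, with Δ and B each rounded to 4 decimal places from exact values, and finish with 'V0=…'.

Under the risk-neutral measure, an up-move has probability p* = (R−d)/(u−d) = 0.9322 and values discount at R = 1.33.
Payoff layer (t=4): V(4,0)=176.9834, V(4,1)=146.1850, V(4,2)=92.0903, V(4,3)=0.0000, V(4,4)=0.0000
  t=3,j=0: stock 52.2007 → up 71.5150 (V=146.1850), down 40.7166 (V=176.9834). Price 111.4835; hedge Δ=-1.0000, bond B=163.6842.
  t=3,j=1: stock 91.6859 → up 125.6097 (V=92.0903), down 71.5150 (V=146.1850). Price 71.9983; hedge Δ=-1.0000, bond B=163.6842.
  t=3,j=2: stock 161.0380 → up 220.6221 (V=0.0000), down 125.6097 (V=92.0903). Price 4.6943; hedge Δ=-0.9692, bond B=160.7796.
  t=3,j=3: stock 282.8488 → up 387.5029 (V=0.0000), down 220.6221 (V=0.0000). Price 0.0000; hedge Δ=0.0000, bond B=0.0000.
  t=2,j=0: stock 66.9240 → up 91.6859 (V=71.9983), down 52.2007 (V=111.4835). Price 56.1468; hedge Δ=-1.0000, bond B=123.0708.
  t=2,j=1: stock 117.5460 → up 161.0380 (V=4.6943), down 91.6859 (V=71.9983). Price 6.9604; hedge Δ=-0.9705, bond B=121.0350.
  t=2,j=2: stock 206.4590 → up 282.8488 (V=0.0000), down 161.0380 (V=4.6943). Price 0.2393; hedge Δ=-0.0385, bond B=8.1957.
  t=1,j=0: stock 85.8000 → up 117.5460 (V=6.9604), down 66.9240 (V=56.1468). Price 7.7406; hedge Δ=-0.9716, bond B=91.1075.
  t=1,j=1: stock 150.7000 → up 206.4590 (V=0.2393), down 117.5460 (V=6.9604). Price 0.5225; hedge Δ=-0.0756, bond B=11.9142.
  t=0,j=0: stock 110.0000 → up 150.7000 (V=0.5225), down 85.8000 (V=7.7406). Price 0.7608; hedge Δ=-0.1112, bond B=12.9949.
Check: Δ(0,0)·S0 + B(0,0) = 0.7608 = V0.

(0,0): Delta=-0.1112 Bond=12.9949
(1,0): Delta=-0.9716 Bond=91.1075
(1,1): Delta=-0.0756 Bond=11.9142
(2,0): Delta=-1.0000 Bond=123.0708
(2,1): Delta=-0.9705 Bond=121.0350
(2,2): Delta=-0.0385 Bond=8.1957
(3,0): Delta=-1.0000 Bond=163.6842
(3,1): Delta=-1.0000 Bond=163.6842
(3,2): Delta=-0.9692 Bond=160.7796
(3,3): Delta=0.0000 Bond=0.0000
V0=0.7608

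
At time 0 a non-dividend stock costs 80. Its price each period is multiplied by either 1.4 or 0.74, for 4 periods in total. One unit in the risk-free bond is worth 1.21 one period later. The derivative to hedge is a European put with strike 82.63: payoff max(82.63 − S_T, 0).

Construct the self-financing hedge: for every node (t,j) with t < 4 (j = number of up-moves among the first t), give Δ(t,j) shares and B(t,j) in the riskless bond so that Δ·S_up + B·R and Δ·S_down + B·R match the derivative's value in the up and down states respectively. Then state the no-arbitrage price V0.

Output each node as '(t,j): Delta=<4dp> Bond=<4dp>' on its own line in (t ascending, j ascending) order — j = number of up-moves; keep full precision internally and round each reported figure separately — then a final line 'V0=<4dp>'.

(0,0): Delta=-0.0760 Bond=7.4450
(1,0): Delta=-0.2979 Bond=22.1502
(1,1): Delta=-0.0285 Bond=3.6958
(2,0): Delta=-0.9342 Bond=54.6739
(2,1): Delta=-0.1620 Bond=15.5342
(2,2): Delta=0.0000 Bond=0.0000
(3,0): Delta=-1.0000 Bond=68.2893
(3,1): Delta=-0.9201 Bond=65.2929
(3,2): Delta=0.0000 Bond=0.0000
(3,3): Delta=0.0000 Bond=0.0000
V0=1.3687

Risk-neutral probability p* = (R−d)/(u−d) = (1.21−0.74)/(1.4−0.74) = 0.7121.
Payoff layer (t=4): V(4,0)=58.6407, V(4,1)=37.2449, V(4,2)=0.0000, V(4,3)=0.0000, V(4,4)=0.0000
  t=3,j=0: stock 32.4179 → up 45.3851 (V=37.2449), down 23.9893 (V=58.6407). Price 35.8713; hedge Δ=-1.0000, bond B=68.2893.
  t=3,j=1: stock 61.3312 → up 85.8637 (V=0.0000), down 45.3851 (V=37.2449). Price 8.8612; hedge Δ=-0.9201, bond B=65.2929.
  t=3,j=2: stock 116.0320 → up 162.4448 (V=0.0000), down 85.8637 (V=0.0000). Price 0.0000; hedge Δ=0.0000, bond B=0.0000.
  t=3,j=3: stock 219.5200 → up 307.3280 (V=0.0000), down 162.4448 (V=0.0000). Price 0.0000; hedge Δ=0.0000, bond B=0.0000.
  t=2,j=0: stock 43.8080 → up 61.3312 (V=8.8612), down 32.4179 (V=35.8713). Price 13.7494; hedge Δ=-0.9342, bond B=54.6739.
  t=2,j=1: stock 82.8800 → up 116.0320 (V=0.0000), down 61.3312 (V=8.8612). Price 2.1082; hedge Δ=-0.1620, bond B=15.5342.
  t=2,j=2: stock 156.8000 → up 219.5200 (V=0.0000), down 116.0320 (V=0.0000). Price 0.0000; hedge Δ=0.0000, bond B=0.0000.
  t=1,j=0: stock 59.2000 → up 82.8800 (V=2.1082), down 43.8080 (V=13.7494). Price 4.5120; hedge Δ=-0.2979, bond B=22.1502.
  t=1,j=1: stock 112.0000 → up 156.8000 (V=0.0000), down 82.8800 (V=2.1082). Price 0.5016; hedge Δ=-0.0285, bond B=3.6958.
  t=0,j=0: stock 80.0000 → up 112.0000 (V=0.5016), down 59.2000 (V=4.5120). Price 1.3687; hedge Δ=-0.0760, bond B=7.4450.
Root portfolio cost Δ·80+B reproduces V0=1.3687.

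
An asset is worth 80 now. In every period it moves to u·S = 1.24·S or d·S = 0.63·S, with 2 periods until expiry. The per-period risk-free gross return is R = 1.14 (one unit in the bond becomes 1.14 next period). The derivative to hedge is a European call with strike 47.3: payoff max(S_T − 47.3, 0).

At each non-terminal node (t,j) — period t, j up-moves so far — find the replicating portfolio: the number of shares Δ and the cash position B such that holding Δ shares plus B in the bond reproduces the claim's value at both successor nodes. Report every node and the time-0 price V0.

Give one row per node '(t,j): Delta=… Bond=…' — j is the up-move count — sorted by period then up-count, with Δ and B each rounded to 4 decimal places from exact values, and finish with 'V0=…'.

The replicating-portfolio and risk-neutral prices coincide; use p* = (1.14−0.63)/(1.24−0.63) = 0.8361 for the latter.
Payoff layer (t=2): V(2,0)=0.0000, V(2,1)=15.1960, V(2,2)=75.7080
(1,0): S=50.4000. Δ = (V_up−V_dn)/(S_up−S_dn) = (15.1960−0.0000)/(62.4960−31.7520) = 0.4943. V = [p*·15.1960 + (1−p*)·0.0000]/1.14 = 11.1446. B = V − Δ·S = -13.7669.
(1,1): S=99.2000. Δ = (V_up−V_dn)/(S_up−S_dn) = (75.7080−15.1960)/(123.0080−62.4960) = 1.0000. V = [p*·75.7080 + (1−p*)·15.1960]/1.14 = 57.7088. B = V − Δ·S = -41.4912.
(0,0): S=80.0000. Δ = (V_up−V_dn)/(S_up−S_dn) = (57.7088−11.1446)/(99.2000−50.4000) = 0.9542. V = [p*·57.7088 + (1−p*)·11.1446]/1.14 = 43.9257. B = V − Δ·S = -32.4090.
Check: Δ(0,0)·S0 + B(0,0) = 43.9257 = V0.

(0,0): Delta=0.9542 Bond=-32.4090
(1,0): Delta=0.4943 Bond=-13.7669
(1,1): Delta=1.0000 Bond=-41.4912
V0=43.9257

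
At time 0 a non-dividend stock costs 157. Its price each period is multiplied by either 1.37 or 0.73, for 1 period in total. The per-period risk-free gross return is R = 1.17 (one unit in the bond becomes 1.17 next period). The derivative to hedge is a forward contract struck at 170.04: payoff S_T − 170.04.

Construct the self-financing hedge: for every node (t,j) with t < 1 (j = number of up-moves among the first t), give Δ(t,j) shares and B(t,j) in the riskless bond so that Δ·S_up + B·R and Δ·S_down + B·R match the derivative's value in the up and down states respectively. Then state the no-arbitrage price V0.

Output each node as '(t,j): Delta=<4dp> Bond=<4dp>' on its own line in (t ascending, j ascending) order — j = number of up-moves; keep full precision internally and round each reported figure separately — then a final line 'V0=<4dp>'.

The replicating-portfolio and risk-neutral prices coincide; use p* = (1.17−0.73)/(1.37−0.73) = 0.6875 for the latter.
At expiry t=1: V(1,0)=-55.4300, V(1,1)=45.0500
Node (0,0) S=157.0000: V=(p*·45.0500+(1−p*)·-55.4300)/1.17=11.6667; Δ=(45.0500−-55.4300)/(215.0900−114.6100)=1.0000; B=V−Δ·S=-145.3333
Check: Δ(0,0)·S0 + B(0,0) = 11.6667 = V0.

(0,0): Delta=1.0000 Bond=-145.3333
V0=11.6667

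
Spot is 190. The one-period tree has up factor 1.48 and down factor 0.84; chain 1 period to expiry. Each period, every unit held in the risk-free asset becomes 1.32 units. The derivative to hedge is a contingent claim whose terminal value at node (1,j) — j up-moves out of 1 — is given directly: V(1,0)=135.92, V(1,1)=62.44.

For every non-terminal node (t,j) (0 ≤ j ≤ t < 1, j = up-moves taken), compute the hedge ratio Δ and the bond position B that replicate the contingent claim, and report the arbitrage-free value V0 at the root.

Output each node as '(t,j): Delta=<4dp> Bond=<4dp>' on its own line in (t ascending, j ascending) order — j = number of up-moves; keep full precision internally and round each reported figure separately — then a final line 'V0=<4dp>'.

The replicating-portfolio and risk-neutral prices coincide; use p* = (1.32−0.84)/(1.48−0.84) = 0.7500 for the latter.
Terminal payoffs: V(1,0)=135.9200, V(1,1)=62.4400
Node (0,0) S=190.0000: V=(p*·62.4400+(1−p*)·135.9200)/1.32=61.2197; Δ=(62.4400−135.9200)/(281.2000−159.6000)=-0.6043; B=V−Δ·S=176.0322
Each (Δ,B) replicates both successor values, so the strategy is self-financing and V0 is arbitrage-free.

(0,0): Delta=-0.6043 Bond=176.0322
V0=61.2197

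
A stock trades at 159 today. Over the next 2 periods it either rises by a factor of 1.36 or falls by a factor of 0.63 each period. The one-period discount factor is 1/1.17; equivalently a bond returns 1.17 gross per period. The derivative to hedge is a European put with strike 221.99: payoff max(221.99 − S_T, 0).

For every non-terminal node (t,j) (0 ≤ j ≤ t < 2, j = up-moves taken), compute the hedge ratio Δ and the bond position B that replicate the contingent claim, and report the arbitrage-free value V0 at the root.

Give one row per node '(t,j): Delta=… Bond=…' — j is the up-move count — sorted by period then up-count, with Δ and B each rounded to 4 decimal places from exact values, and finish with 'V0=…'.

(0,0): Delta=-0.6073 Bond=128.5442
(1,0): Delta=-1.0000 Bond=189.7350
(1,1): Delta=-0.5433 Bond=136.5554
V0=31.9860

Under the risk-neutral measure, an up-move has probability p* = (R−d)/(u−d) = 0.7397 and values discount at R = 1.17.
At expiry t=2: V(2,0)=158.8829, V(2,1)=85.7588, V(2,2)=0.0000
  t=1,j=0: stock 100.1700 → up 136.2312 (V=85.7588), down 63.1071 (V=158.8829). Price 89.5650; hedge Δ=-1.0000, bond B=189.7350.
  t=1,j=1: stock 216.2400 → up 294.0864 (V=0.0000), down 136.2312 (V=85.7588). Price 19.0776; hedge Δ=-0.5433, bond B=136.5554.
  t=0,j=0: stock 159.0000 → up 216.2400 (V=19.0776), down 100.1700 (V=89.5650). Price 31.9860; hedge Δ=-0.6073, bond B=128.5442.
The time-0 hedge costs 31.9860, which is the no-arbitrage price.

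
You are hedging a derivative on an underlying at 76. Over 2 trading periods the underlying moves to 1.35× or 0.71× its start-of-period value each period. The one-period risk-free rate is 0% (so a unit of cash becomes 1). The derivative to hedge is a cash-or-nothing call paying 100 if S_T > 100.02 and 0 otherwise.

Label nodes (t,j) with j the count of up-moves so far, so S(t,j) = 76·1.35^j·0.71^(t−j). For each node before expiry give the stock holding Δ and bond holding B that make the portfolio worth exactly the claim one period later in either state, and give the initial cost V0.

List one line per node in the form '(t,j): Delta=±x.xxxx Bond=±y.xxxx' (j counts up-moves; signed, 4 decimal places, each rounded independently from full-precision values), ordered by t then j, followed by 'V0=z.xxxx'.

Since d<R<u, set p* = (R−d)/(u−d) = 0.4531; price each node as the discounted p*-expectation of its children.
At expiry t=2: V(2,0)=0.0000, V(2,1)=0.0000, V(2,2)=100.0000
  t=1,j=0: stock 53.9600 → up 72.8460 (V=0.0000), down 38.3116 (V=0.0000). Price 0.0000; hedge Δ=0.0000, bond B=0.0000.
  t=1,j=1: stock 102.6000 → up 138.5100 (V=100.0000), down 72.8460 (V=0.0000). Price 45.3125; hedge Δ=1.5229, bond B=-110.9375.
  t=0,j=0: stock 76.0000 → up 102.6000 (V=45.3125), down 53.9600 (V=0.0000). Price 20.5322; hedge Δ=0.9316, bond B=-50.2686.
Check: Δ(0,0)·S0 + B(0,0) = 20.5322 = V0.

(0,0): Delta=0.9316 Bond=-50.2686
(1,0): Delta=0.0000 Bond=0.0000
(1,1): Delta=1.5229 Bond=-110.9375
V0=20.5322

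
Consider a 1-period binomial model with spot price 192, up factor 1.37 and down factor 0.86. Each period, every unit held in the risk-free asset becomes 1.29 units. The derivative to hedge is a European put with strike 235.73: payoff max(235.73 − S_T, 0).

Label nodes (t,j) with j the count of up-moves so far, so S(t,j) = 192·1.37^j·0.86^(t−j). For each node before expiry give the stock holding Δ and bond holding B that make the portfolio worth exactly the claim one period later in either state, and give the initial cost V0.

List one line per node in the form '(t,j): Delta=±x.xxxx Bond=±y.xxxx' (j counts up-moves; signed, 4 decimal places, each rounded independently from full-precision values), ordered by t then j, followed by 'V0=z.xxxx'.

Since d<R<u, set p* = (R−d)/(u−d) = 0.8431; price each node as the discounted p*-expectation of its children.
At expiry t=1: V(1,0)=70.6100, V(1,1)=0.0000
(0,0): S=192.0000. Δ = (V_up−V_dn)/(S_up−S_dn) = (0.0000−70.6100)/(263.0400−165.1200) = -0.7211. V = [p*·0.0000 + (1−p*)·70.6100]/1.29 = 8.5861. B = V − Δ·S = 147.0371.
Check: Δ(0,0)·S0 + B(0,0) = 8.5861 = V0.

(0,0): Delta=-0.7211 Bond=147.0371
V0=8.5861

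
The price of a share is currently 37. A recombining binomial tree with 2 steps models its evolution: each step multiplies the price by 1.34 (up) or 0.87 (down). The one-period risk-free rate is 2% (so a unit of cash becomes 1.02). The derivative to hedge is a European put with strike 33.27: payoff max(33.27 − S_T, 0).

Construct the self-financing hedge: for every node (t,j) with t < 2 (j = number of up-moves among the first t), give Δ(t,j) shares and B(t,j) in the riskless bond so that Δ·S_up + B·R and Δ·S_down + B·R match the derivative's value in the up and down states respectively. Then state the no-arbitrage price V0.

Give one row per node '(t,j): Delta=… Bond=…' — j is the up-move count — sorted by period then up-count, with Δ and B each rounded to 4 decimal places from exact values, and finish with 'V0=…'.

The replicating-portfolio and risk-neutral prices coincide; use p* = (1.02−0.87)/(1.34−0.87) = 0.3191 for the latter.
At expiry t=2: V(2,0)=5.2647, V(2,1)=0.0000, V(2,2)=0.0000
Node (1,0) S=32.1900: V=(p*·0.0000+(1−p*)·5.2647)/1.02=3.5142; Δ=(0.0000−5.2647)/(43.1346−28.0053)=-0.3480; B=V−Δ·S=14.7157
Node (1,1) S=49.5800: V=(p*·0.0000+(1−p*)·0.0000)/1.02=0.0000; Δ=(0.0000−0.0000)/(66.4372−43.1346)=0.0000; B=V−Δ·S=0.0000
Node (0,0) S=37.0000: V=(p*·0.0000+(1−p*)·3.5142)/1.02=2.3457; Δ=(0.0000−3.5142)/(49.5800−32.1900)=-0.2021; B=V−Δ·S=9.8227
Self-financing check: at every node Δ·S+B equals the discounted successor values.

(0,0): Delta=-0.2021 Bond=9.8227
(1,0): Delta=-0.3480 Bond=14.7157
(1,1): Delta=0.0000 Bond=0.0000
V0=2.3457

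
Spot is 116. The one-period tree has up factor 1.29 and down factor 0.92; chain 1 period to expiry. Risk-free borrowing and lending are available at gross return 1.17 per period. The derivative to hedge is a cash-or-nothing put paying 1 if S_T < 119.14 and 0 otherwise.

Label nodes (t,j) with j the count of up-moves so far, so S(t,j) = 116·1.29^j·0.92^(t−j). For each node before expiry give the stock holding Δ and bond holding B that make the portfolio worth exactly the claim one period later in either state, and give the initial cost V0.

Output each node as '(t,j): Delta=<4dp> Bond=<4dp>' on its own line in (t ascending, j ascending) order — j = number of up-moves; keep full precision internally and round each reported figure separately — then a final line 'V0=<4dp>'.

(0,0): Delta=-0.0233 Bond=2.9799
V0=0.2772

Under the risk-neutral measure, an up-move has probability p* = (R−d)/(u−d) = 0.6757 and values discount at R = 1.17.
Terminal payoffs: V(1,0)=1.0000, V(1,1)=0.0000
(0,0): S=116.0000. Δ = (V_up−V_dn)/(S_up−S_dn) = (0.0000−1.0000)/(149.6400−106.7200) = -0.0233. V = [p*·0.0000 + (1−p*)·1.0000]/1.17 = 0.2772. B = V − Δ·S = 2.9799.
Check: Δ(0,0)·S0 + B(0,0) = 0.2772 = V0.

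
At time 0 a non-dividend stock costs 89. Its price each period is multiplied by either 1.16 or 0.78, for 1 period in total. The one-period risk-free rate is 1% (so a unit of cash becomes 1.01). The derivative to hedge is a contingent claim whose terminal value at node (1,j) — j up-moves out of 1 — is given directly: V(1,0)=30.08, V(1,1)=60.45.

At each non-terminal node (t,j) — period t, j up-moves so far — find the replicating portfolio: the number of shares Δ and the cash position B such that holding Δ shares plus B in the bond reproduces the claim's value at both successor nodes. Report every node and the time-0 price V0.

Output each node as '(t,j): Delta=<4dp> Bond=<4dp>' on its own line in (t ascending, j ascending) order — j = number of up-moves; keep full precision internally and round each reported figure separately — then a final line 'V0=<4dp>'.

(0,0): Delta=0.8980 Bond=-31.9390
V0=47.9820

Under the risk-neutral measure, an up-move has probability p* = (R−d)/(u−d) = 0.6053 and values discount at R = 1.01.
Terminal values V(1,·): V(1,0)=30.0800, V(1,1)=60.4500
  t=0,j=0: stock 89.0000 → up 103.2400 (V=60.4500), down 69.4200 (V=30.0800). Price 47.9820; hedge Δ=0.8980, bond B=-31.9390.
Check: Δ(0,0)·S0 + B(0,0) = 47.9820 = V0.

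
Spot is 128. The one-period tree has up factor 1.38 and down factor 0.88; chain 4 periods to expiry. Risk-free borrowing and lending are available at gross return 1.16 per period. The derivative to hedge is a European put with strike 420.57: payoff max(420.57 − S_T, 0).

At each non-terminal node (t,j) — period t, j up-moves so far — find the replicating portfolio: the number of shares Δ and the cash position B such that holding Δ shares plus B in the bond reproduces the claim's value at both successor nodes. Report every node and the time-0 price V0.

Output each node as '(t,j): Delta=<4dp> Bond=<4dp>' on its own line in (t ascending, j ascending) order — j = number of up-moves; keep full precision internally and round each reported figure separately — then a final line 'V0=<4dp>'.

Under the risk-neutral measure, an up-move has probability p* = (R−d)/(u−d) = 0.5600 and values discount at R = 1.16.
Payoff layer (t=4): V(4,0)=343.8090, V(4,1)=300.1948, V(4,2)=231.7998, V(4,3)=124.5440, V(4,4)=0.0000
(3,0): S=87.2284. Δ = (V_up−V_dn)/(S_up−S_dn) = (300.1948−343.8090)/(120.3752−76.7610) = -1.0000. V = [p*·300.1948 + (1−p*)·343.8090]/1.16 = 275.3319. B = V − Δ·S = 362.5603.
(3,1): S=136.7900. Δ = (V_up−V_dn)/(S_up−S_dn) = (231.7998−300.1948)/(188.7702−120.3752) = -1.0000. V = [p*·231.7998 + (1−p*)·300.1948]/1.16 = 225.7703. B = V − Δ·S = 362.5603.
(3,2): S=214.5116. Δ = (V_up−V_dn)/(S_up−S_dn) = (124.5440−231.7998)/(296.0260−188.7702) = -1.0000. V = [p*·124.5440 + (1−p*)·231.7998]/1.16 = 148.0487. B = V − Δ·S = 362.5603.
(3,3): S=336.3932. Δ = (V_up−V_dn)/(S_up−S_dn) = (0.0000−124.5440)/(464.2226−296.0260) = -0.7405. V = [p*·0.0000 + (1−p*)·124.5440]/1.16 = 47.2408. B = V − Δ·S = 296.3288.
(2,0): S=99.1232. Δ = (V_up−V_dn)/(S_up−S_dn) = (225.7703−275.3319)/(136.7900−87.2284) = -1.0000. V = [p*·225.7703 + (1−p*)·275.3319]/1.16 = 213.4288. B = V − Δ·S = 312.5520.
(2,1): S=155.4432. Δ = (V_up−V_dn)/(S_up−S_dn) = (148.0487−225.7703)/(214.5116−136.7900) = -1.0000. V = [p*·148.0487 + (1−p*)·225.7703]/1.16 = 157.1088. B = V − Δ·S = 312.5520.
(2,2): S=243.7632. Δ = (V_up−V_dn)/(S_up−S_dn) = (47.2408−148.0487)/(336.3932−214.5116) = -0.8271. V = [p*·47.2408 + (1−p*)·148.0487]/1.16 = 78.9623. B = V − Δ·S = 280.5782.
(1,0): S=112.6400. Δ = (V_up−V_dn)/(S_up−S_dn) = (157.1088−213.4288)/(155.4432−99.1232) = -1.0000. V = [p*·157.1088 + (1−p*)·213.4288]/1.16 = 156.8014. B = V − Δ·S = 269.4414.
(1,1): S=176.6400. Δ = (V_up−V_dn)/(S_up−S_dn) = (78.9623−157.1088)/(243.7632−155.4432) = -0.8848. V = [p*·78.9623 + (1−p*)·157.1088]/1.16 = 97.7127. B = V − Δ·S = 254.0057.
(0,0): S=128.0000. Δ = (V_up−V_dn)/(S_up−S_dn) = (97.7127−156.8014)/(176.6400−112.6400) = -0.9233. V = [p*·97.7127 + (1−p*)·156.8014]/1.16 = 106.6481. B = V − Δ·S = 224.8254.
Root portfolio cost Δ·128+B reproduces V0=106.6481.

(0,0): Delta=-0.9233 Bond=224.8254
(1,0): Delta=-1.0000 Bond=269.4414
(1,1): Delta=-0.8848 Bond=254.0057
(2,0): Delta=-1.0000 Bond=312.5520
(2,1): Delta=-1.0000 Bond=312.5520
(2,2): Delta=-0.8271 Bond=280.5782
(3,0): Delta=-1.0000 Bond=362.5603
(3,1): Delta=-1.0000 Bond=362.5603
(3,2): Delta=-1.0000 Bond=362.5603
(3,3): Delta=-0.7405 Bond=296.3288
V0=106.6481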